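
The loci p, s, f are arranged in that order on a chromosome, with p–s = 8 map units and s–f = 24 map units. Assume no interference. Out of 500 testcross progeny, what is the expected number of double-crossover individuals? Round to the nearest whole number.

Map distances give recombination frequencies of 0.080 and 0.240 for the two intervals.
With no interference, expected double-crossover frequency = 0.080 × 0.240 = 0.01920.
Expected number = 0.01920 × 500 = 9.60 ≈ 10.

10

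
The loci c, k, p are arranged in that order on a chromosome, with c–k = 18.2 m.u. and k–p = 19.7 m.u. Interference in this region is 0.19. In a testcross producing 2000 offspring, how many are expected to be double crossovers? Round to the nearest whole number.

Map distances give recombination frequencies of 0.182 and 0.197 for the two intervals.
With interference 0.19 (so coincidence = 0.81), expected double-crossover frequency = 0.182 × 0.197 × 0.81 = 0.02904.
Expected number = 0.02904 × 2000 = 58.08 ≈ 58.

58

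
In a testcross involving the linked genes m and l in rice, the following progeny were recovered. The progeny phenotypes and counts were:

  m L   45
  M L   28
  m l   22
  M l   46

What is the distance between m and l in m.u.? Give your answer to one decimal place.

The two most frequent classes, M l (46) and m L (45), are the parental types, so the F1 was M l / m L.
The recombinant classes are M L and m l: 28 + 22 = 50.
Recombination frequency = 50/141 = 0.3546 ≈ 35.5%, i.e. 35.5 m.u.

35.5 m.u.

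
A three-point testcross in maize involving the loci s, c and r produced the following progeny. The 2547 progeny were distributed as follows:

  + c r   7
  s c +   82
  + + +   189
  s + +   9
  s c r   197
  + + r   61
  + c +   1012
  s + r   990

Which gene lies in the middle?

The two most frequent reciprocal classes, s + r and + c +, are the parental types, so the F1 was s + r / + c +.
The two rarest classes, s + + and + c r, are the double crossovers. Comparing them with the parentals, only the r allele has switched, so r is the middle locus and the order is c – r – s.

r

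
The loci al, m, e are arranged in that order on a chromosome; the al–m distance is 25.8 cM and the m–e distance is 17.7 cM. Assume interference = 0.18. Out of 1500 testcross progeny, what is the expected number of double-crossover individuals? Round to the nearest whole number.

56

Map distances give recombination frequencies of 0.258 and 0.177 for the two intervals.
With interference 0.18 (so coincidence = 0.82), expected double-crossover frequency = 0.258 × 0.177 × 0.82 = 0.03745.
Expected number = 0.03745 × 1500 = 56.17 ≈ 56.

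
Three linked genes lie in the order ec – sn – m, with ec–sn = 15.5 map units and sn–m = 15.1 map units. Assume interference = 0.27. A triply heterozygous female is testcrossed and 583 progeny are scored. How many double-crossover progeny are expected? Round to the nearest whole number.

10

Map distances give recombination frequencies of 0.155 and 0.151 for the two intervals.
With interference 0.27 (so coincidence = 0.73), expected double-crossover frequency = 0.155 × 0.151 × 0.73 = 0.01709.
Expected number = 0.01709 × 583 = 9.96 ≈ 10.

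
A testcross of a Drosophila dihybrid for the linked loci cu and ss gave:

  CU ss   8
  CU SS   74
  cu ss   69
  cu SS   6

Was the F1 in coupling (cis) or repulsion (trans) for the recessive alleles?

cis

The two most frequent classes are CU SS (74) and cu ss (69); these are the parental (non-recombinant) types.
So the F1 carried CU SS on one chromosome and cu ss on the other — the recessive alleles are on the same chromosome (cis / coupling).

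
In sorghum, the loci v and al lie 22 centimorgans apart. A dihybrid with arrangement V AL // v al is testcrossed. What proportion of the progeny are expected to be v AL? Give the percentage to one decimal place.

11.0%

A map distance of 22 centimorgans corresponds to a recombination frequency of 0.220.
The F1 is V AL / v al, so v AL is a recombinant gamete class with expected frequency r/2 = 0.220/2 = 0.1100.
That is 0.1100 = 11.0% of the progeny.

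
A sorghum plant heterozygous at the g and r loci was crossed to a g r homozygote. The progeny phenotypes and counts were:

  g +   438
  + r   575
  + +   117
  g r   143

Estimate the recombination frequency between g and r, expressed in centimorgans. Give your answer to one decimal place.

The two most frequent classes, + r (575) and g + (438), are the parental types, so the F1 was + r / g +.
The recombinant classes are + + and g r: 117 + 143 = 260.
Recombination frequency = 260/1273 = 0.2042 ≈ 20.4%, i.e. 20.4 centimorgans.

20.4 centimorgans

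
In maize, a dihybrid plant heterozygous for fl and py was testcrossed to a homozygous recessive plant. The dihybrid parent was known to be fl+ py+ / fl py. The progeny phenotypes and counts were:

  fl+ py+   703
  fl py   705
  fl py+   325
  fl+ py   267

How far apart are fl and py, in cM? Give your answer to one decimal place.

29.6 cM

The recombinant classes are fl+ py and fl py+: 267 + 325 = 592.
Recombination frequency = 592/2000 = 0.2960 ≈ 29.6%, i.e. 29.6 cM.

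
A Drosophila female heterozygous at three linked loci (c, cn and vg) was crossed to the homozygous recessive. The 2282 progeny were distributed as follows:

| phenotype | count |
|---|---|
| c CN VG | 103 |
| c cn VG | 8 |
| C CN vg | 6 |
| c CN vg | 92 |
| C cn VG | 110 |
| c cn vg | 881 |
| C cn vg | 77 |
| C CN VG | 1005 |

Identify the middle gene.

The two most frequent reciprocal classes, C CN VG and c cn vg, are the parental types, so the F1 was C CN VG / c cn vg.
The two rarest classes, C CN vg and c cn VG, are the double crossovers. Comparing them with the parentals, only the vg allele has switched, so vg is the middle locus and the order is c – vg – cn.

vg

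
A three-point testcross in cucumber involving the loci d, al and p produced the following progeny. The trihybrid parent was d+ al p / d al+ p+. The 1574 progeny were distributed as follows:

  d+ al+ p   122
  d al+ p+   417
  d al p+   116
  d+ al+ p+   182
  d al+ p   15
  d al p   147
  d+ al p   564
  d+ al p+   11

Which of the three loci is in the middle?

The two rarest classes, d+ al p+ and d al+ p, are the double crossovers. Comparing them with the parentals, only the p allele has switched, so p is the middle locus and the order is d – p – al.

p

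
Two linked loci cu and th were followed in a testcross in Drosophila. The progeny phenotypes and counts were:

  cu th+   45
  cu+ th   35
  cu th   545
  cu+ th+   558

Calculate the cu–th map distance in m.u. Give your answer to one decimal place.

The two most frequent classes, cu+ th+ (558) and cu th (545), are the parental types, so the F1 was cu+ th+ / cu th.
The recombinant classes are cu+ th and cu th+: 35 + 45 = 80.
Recombination frequency = 80/1183 = 0.0676 ≈ 6.8%, i.e. 6.8 m.u.

6.8 m.u.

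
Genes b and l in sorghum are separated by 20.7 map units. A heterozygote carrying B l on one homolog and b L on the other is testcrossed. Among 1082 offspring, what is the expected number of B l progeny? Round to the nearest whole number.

A map distance of 20.7 map units corresponds to a recombination frequency of 0.207.
The F1 is B l / b L, so B l is a parental gamete class with expected frequency (1 − r)/2 = 0.793/2 = 0.3965.
Expected number = 0.3965 × 1082 = 429.01 ≈ 429.

429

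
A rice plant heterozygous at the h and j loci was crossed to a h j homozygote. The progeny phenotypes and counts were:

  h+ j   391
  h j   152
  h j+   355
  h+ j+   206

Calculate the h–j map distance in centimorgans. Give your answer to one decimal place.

The two most frequent classes, h+ j (391) and h j+ (355), are the parental types, so the F1 was h+ j / h j+.
The recombinant classes are h+ j+ and h j: 206 + 152 = 358.
Recombination frequency = 358/1104 = 0.3243 ≈ 32.4%, i.e. 32.4 centimorgans.

32.4 centimorgans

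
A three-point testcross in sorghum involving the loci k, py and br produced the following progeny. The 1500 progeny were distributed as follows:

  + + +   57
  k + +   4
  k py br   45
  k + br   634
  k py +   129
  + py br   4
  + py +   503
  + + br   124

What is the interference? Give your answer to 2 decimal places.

The two most frequent reciprocal classes, k + br and + py +, are the parental types, so the F1 was k + br / + py +.
The two rarest classes, k + + and + py br, are the double crossovers. Comparing them with the parentals, only the br allele has switched, so br is the middle locus and the order is k – br – py.
k–br: (253 + 8)/1500 = 0.1740; br–py: (102 + 8)/1500 = 0.0733.
Expected DCO frequency = 0.1740 × 0.0733 ≈ 0.01275; observed = 8/1500 ≈ 0.00533.
Coefficient of coincidence = 0.00533/0.01275 ≈ 0.42; interference = 1 − 0.42 = 0.58.

0.58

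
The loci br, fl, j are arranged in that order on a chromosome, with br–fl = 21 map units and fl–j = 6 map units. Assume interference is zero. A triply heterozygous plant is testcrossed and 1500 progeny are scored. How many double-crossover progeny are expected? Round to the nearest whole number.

Map distances give recombination frequencies of 0.210 and 0.060 for the two intervals.
With no interference, expected double-crossover frequency = 0.210 × 0.060 = 0.01260.
Expected number = 0.01260 × 1500 = 18.90 ≈ 19.

19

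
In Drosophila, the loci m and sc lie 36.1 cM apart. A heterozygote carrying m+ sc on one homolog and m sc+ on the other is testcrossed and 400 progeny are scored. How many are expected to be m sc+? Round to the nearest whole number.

A map distance of 36.1 cM corresponds to a recombination frequency of 0.361.
The F1 is m+ sc / m sc+, so m sc+ is a parental gamete class with expected frequency (1 − r)/2 = 0.639/2 = 0.3195.
Expected number = 0.3195 × 400 = 127.80 ≈ 128.

128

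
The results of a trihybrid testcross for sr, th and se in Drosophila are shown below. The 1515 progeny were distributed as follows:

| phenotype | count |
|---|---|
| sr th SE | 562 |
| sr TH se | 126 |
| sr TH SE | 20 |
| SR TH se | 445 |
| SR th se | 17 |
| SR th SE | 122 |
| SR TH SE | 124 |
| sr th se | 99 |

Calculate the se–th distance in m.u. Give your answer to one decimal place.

17.2 m.u.

The two most frequent reciprocal classes, SR TH se and sr th SE, are the parental types, so the F1 was SR TH se / sr th SE.
The two rarest classes, SR th se and sr TH SE, are the double crossovers. Comparing them with the parentals, only the th allele has switched, so th is the middle locus and the order is se – th – sr.
Crossovers in the se–th interval produce the single-crossover classes SR TH SE and sr th se (124 + 99 = 223) plus the double crossovers (37).
RF(se–th) = (223 + 37) / 1515 = 260/1515 = 0.1716 → 17.2 m.u.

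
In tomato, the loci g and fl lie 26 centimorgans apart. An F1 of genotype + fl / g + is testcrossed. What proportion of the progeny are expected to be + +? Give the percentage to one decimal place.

A map distance of 26 centimorgans corresponds to a recombination frequency of 0.260.
The F1 is + fl / g +, so + + is a recombinant gamete class with expected frequency r/2 = 0.260/2 = 0.1300.
That is 0.1300 = 13.0% of the progeny.

13.0%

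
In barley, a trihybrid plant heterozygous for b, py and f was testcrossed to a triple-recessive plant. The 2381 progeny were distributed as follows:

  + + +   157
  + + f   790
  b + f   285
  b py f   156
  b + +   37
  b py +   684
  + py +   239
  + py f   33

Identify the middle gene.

The two most frequent reciprocal classes, + + f and b py +, are the parental types, so the F1 was + + f / b py +.
The two rarest classes, + py f and b + +, are the double crossovers. Comparing them with the parentals, only the py allele has switched, so py is the middle locus and the order is b – py – f.

py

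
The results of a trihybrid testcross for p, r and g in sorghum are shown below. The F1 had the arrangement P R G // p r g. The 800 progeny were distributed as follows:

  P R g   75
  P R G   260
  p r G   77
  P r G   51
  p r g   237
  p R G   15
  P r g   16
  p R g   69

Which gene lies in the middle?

The two rarest classes, p R G and P r g, are the double crossovers. Comparing them with the parentals, only the p allele has switched, so p is the middle locus and the order is g – p – r.

p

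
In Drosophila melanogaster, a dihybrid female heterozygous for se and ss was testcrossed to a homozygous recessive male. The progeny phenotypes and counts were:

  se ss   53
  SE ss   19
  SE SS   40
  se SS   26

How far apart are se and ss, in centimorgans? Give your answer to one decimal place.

The two most frequent classes, SE SS (40) and se ss (53), are the parental types, so the F1 was SE SS / se ss.
The recombinant classes are SE ss and se SS: 19 + 26 = 45.
Recombination frequency = 45/138 = 0.3261 ≈ 32.6%, i.e. 32.6 centimorgans.

32.6 centimorgans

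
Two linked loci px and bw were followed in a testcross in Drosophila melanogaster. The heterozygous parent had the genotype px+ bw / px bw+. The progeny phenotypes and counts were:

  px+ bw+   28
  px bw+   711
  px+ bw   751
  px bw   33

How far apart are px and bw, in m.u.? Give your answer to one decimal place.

4.0 m.u.

The recombinant classes are px+ bw+ and px bw: 28 + 33 = 61.
Recombination frequency = 61/1523 = 0.0401 ≈ 4.0%, i.e. 4.0 m.u.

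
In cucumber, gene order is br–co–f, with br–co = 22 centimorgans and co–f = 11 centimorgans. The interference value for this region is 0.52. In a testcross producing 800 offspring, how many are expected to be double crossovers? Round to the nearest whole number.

9

Map distances give recombination frequencies of 0.220 and 0.110 for the two intervals.
With interference 0.52 (so coincidence = 0.48), expected double-crossover frequency = 0.220 × 0.110 × 0.48 = 0.01162.
Expected number = 0.01162 × 800 = 9.29 ≈ 9.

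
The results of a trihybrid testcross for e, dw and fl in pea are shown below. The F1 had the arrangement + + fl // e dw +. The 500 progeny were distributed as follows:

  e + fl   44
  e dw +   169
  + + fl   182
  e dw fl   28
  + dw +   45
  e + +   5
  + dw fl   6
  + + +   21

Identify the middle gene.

The two rarest classes, + dw fl and e + +, are the double crossovers. Comparing them with the parentals, only the dw allele has switched, so dw is the middle locus and the order is e – dw – fl.

dw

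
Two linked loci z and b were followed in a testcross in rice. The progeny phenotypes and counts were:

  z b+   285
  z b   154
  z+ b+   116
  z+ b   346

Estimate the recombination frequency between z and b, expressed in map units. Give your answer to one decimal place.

The two most frequent classes, z+ b (346) and z b+ (285), are the parental types, so the F1 was z+ b / z b+.
The recombinant classes are z+ b+ and z b: 116 + 154 = 270.
Recombination frequency = 270/901 = 0.2997 ≈ 30.0%, i.e. 30.0 map units.

30.0 map units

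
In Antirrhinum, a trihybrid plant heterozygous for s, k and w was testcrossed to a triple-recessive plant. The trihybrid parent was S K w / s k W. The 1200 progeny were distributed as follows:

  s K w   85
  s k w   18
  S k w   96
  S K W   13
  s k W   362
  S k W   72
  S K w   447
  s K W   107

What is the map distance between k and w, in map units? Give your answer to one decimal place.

The two rarest classes, S K W and s k w, are the double crossovers. Comparing them with the parentals, only the w allele has switched, so w is the middle locus and the order is k – w – s.
Crossovers in the k–w interval produce the single-crossover classes S k w and s K W (96 + 107 = 203) plus the double crossovers (31).
RF(k–w) = (203 + 31) / 1200 = 234/1200 = 0.1950 → 19.5 map units.

19.5 map units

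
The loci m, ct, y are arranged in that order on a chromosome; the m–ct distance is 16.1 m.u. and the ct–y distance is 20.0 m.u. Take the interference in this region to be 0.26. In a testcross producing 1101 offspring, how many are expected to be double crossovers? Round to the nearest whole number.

26

Map distances give recombination frequencies of 0.161 and 0.200 for the two intervals.
With interference 0.26 (so coincidence = 0.74), expected double-crossover frequency = 0.161 × 0.200 × 0.74 = 0.02383.
Expected number = 0.02383 × 1101 = 26.23 ≈ 26.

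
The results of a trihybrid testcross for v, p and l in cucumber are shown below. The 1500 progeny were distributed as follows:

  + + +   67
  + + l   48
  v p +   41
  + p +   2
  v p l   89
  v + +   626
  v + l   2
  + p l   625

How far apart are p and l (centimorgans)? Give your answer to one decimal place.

The two most frequent reciprocal classes, v + + and + p l, are the parental types, so the F1 was v + + / + p l.
The two rarest classes, v + l and + p +, are the double crossovers. Comparing them with the parentals, only the l allele has switched, so l is the middle locus and the order is p – l – v.
Crossovers in the p–l interval produce the single-crossover classes v p + and + + l (41 + 48 = 89) plus the double crossovers (4).
RF(p–l) = (89 + 4) / 1500 = 93/1500 = 0.0620 → 6.2 centimorgans.

6.2 centimorgans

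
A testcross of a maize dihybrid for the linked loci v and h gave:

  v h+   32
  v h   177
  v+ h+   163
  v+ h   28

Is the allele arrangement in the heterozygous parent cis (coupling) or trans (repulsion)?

cis

The two most frequent classes are v+ h+ (163) and v h (177); these are the parental (non-recombinant) types.
So the F1 carried v+ h+ on one chromosome and v h on the other — the recessive alleles are on the same chromosome (cis / coupling).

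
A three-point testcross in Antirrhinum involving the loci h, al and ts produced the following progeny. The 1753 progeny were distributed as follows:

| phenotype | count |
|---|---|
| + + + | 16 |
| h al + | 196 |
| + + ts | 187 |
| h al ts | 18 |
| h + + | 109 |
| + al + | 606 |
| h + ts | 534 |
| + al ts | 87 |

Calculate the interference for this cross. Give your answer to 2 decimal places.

0.38

The two most frequent reciprocal classes, + al + and h + ts, are the parental types, so the F1 was + al + / h + ts.
The two rarest classes, + + + and h al ts, are the double crossovers. Comparing them with the parentals, only the al allele has switched, so al is the middle locus and the order is h – al – ts.
h–al: (383 + 34)/1753 = 0.2379; al–ts: (196 + 34)/1753 = 0.1312.
Expected DCO frequency = 0.2379 × 0.1312 ≈ 0.03121; observed = 34/1753 ≈ 0.01940.
Coefficient of coincidence = 0.01940/0.03121 ≈ 0.62; interference = 1 − 0.62 = 0.38.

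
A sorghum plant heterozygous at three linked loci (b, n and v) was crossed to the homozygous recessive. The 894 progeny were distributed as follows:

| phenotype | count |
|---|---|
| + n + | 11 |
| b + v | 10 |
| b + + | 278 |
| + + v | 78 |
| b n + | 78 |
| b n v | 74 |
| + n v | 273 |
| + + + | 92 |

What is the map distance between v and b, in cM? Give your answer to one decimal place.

The two most frequent reciprocal classes, + n v and b + +, are the parental types, so the F1 was + n v / b + +.
The two rarest classes, + n + and b + v, are the double crossovers. Comparing them with the parentals, only the v allele has switched, so v is the middle locus and the order is b – v – n.
Crossovers in the b–v interval produce the single-crossover classes b n v and + + + (74 + 92 = 166) plus the double crossovers (21).
RF(b–v) = (166 + 21) / 894 = 187/894 = 0.2092 → 20.9 cM.

20.9 cM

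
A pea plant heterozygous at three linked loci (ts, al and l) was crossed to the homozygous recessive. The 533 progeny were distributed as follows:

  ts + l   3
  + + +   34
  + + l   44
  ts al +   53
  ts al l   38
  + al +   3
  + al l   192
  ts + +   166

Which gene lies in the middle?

l

The two most frequent reciprocal classes, ts + + and + al l, are the parental types, so the F1 was ts + + / + al l.
The two rarest classes, ts + l and + al +, are the double crossovers. Comparing them with the parentals, only the l allele has switched, so l is the middle locus and the order is al – l – ts.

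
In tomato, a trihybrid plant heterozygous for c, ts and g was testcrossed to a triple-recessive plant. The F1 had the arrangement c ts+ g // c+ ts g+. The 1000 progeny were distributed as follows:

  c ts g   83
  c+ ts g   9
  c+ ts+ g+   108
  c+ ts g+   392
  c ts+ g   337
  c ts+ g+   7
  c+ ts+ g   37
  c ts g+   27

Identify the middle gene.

The two rarest classes, c ts+ g+ and c+ ts g, are the double crossovers. Comparing them with the parentals, only the g allele has switched, so g is the middle locus and the order is c – g – ts.

g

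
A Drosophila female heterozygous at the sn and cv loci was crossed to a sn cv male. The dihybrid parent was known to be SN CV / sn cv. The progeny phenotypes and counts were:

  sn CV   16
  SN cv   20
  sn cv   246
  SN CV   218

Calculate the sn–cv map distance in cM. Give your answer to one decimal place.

The recombinant classes are SN cv and sn CV: 20 + 16 = 36.
Recombination frequency = 36/500 = 0.0720 ≈ 7.2%, i.e. 7.2 cM.

7.2 cM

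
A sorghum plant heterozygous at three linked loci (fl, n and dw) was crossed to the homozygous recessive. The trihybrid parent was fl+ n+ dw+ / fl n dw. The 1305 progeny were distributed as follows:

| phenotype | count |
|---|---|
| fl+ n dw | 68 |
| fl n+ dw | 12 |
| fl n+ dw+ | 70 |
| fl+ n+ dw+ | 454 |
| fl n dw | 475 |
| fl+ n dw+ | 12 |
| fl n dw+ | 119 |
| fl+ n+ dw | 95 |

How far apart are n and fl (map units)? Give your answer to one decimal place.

The two rarest classes, fl+ n dw+ and fl n+ dw, are the double crossovers. Comparing them with the parentals, only the n allele has switched, so n is the middle locus and the order is dw – n – fl.
Crossovers in the n–fl interval produce the single-crossover classes fl n+ dw+ and fl+ n dw (70 + 68 = 138) plus the double crossovers (24).
RF(n–fl) = (138 + 24) / 1305 = 162/1305 = 0.1241 → 12.4 map units.

12.4 map units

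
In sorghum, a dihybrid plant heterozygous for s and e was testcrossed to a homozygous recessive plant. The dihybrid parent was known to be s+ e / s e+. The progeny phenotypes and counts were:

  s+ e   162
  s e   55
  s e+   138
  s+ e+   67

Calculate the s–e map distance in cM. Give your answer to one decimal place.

28.9 cM

The recombinant classes are s+ e+ and s e: 67 + 55 = 122.
Recombination frequency = 122/422 = 0.2891 ≈ 28.9%, i.e. 28.9 cM.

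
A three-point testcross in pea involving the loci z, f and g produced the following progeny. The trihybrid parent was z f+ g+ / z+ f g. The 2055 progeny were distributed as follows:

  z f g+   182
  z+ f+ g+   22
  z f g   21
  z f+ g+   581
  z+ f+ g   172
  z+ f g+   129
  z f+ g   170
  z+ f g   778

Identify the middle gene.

z

The two rarest classes, z+ f+ g+ and z f g, are the double crossovers. Comparing them with the parentals, only the z allele has switched, so z is the middle locus and the order is g – z – f.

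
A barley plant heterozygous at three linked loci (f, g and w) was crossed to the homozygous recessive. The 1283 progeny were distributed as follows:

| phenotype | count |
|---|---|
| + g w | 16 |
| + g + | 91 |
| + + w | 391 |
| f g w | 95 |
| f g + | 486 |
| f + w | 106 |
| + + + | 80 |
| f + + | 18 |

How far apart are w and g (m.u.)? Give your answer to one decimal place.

16.3 m.u.

The two most frequent reciprocal classes, f g + and + + w, are the parental types, so the F1 was f g + / + + w.
The two rarest classes, f + + and + g w, are the double crossovers. Comparing them with the parentals, only the g allele has switched, so g is the middle locus and the order is w – g – f.
Crossovers in the w–g interval produce the single-crossover classes f g w and + + + (95 + 80 = 175) plus the double crossovers (34).
RF(w–g) = (175 + 34) / 1283 = 209/1283 = 0.1629 → 16.3 m.u.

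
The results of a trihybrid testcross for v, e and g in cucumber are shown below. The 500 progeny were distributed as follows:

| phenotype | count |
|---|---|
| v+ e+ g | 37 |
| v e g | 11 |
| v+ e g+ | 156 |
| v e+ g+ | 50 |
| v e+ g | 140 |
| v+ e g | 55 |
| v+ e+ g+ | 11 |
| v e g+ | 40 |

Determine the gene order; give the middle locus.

e

The two most frequent reciprocal classes, v+ e g+ and v e+ g, are the parental types, so the F1 was v+ e g+ / v e+ g.
The two rarest classes, v+ e+ g+ and v e g, are the double crossovers. Comparing them with the parentals, only the e allele has switched, so e is the middle locus and the order is g – e – v.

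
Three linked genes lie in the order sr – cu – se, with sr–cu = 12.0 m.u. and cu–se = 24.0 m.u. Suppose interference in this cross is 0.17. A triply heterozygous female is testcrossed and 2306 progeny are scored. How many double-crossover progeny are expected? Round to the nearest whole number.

55

Map distances give recombination frequencies of 0.120 and 0.240 for the two intervals.
With interference 0.17 (so coincidence = 0.83), expected double-crossover frequency = 0.120 × 0.240 × 0.83 = 0.02390.
Expected number = 0.02390 × 2306 = 55.12 ≈ 55.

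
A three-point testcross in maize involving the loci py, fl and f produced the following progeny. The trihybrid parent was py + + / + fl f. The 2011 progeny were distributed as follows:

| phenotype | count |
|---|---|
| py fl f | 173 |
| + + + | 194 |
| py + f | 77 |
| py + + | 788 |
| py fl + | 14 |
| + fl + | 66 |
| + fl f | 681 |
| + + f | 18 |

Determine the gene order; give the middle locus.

fl

The two rarest classes, py fl + and + + f, are the double crossovers. Comparing them with the parentals, only the fl allele has switched, so fl is the middle locus and the order is py – fl – f.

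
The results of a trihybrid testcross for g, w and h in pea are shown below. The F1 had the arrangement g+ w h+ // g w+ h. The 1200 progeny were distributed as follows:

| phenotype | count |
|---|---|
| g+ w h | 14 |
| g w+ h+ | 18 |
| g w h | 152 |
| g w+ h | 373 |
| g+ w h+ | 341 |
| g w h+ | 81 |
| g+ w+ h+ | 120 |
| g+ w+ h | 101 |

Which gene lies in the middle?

h

The two rarest classes, g+ w h and g w+ h+, are the double crossovers. Comparing them with the parentals, only the h allele has switched, so h is the middle locus and the order is g – h – w.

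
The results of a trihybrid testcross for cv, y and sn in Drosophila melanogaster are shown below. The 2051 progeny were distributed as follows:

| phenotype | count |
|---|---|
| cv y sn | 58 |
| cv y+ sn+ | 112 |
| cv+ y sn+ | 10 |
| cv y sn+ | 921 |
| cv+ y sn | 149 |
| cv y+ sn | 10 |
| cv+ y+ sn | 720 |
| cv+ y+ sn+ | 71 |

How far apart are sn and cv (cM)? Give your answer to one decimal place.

The two most frequent reciprocal classes, cv+ y+ sn and cv y sn+, are the parental types, so the F1 was cv+ y+ sn / cv y sn+.
The two rarest classes, cv y+ sn and cv+ y sn+, are the double crossovers. Comparing them with the parentals, only the cv allele has switched, so cv is the middle locus and the order is y – cv – sn.
Crossovers in the cv–sn interval produce the single-crossover classes cv+ y+ sn+ and cv y sn (71 + 58 = 129) plus the double crossovers (20).
RF(cv–sn) = (129 + 20) / 2051 = 149/2051 = 0.0726 → 7.3 cM.

7.3 cM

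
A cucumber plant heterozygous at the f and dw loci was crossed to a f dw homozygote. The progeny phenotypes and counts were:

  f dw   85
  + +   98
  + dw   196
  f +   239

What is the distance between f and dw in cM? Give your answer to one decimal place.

29.6 cM

The two most frequent classes, + dw (196) and f + (239), are the parental types, so the F1 was + dw / f +.
The recombinant classes are + + and f dw: 98 + 85 = 183.
Recombination frequency = 183/618 = 0.2961 ≈ 29.6%, i.e. 29.6 cM.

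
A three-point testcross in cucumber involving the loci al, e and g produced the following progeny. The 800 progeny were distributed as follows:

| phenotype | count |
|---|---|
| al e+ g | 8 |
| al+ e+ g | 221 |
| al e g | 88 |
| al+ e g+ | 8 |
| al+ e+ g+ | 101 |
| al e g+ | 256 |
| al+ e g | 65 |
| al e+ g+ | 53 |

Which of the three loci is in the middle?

al

The two most frequent reciprocal classes, al+ e+ g and al e g+, are the parental types, so the F1 was al+ e+ g / al e g+.
The two rarest classes, al e+ g and al+ e g+, are the double crossovers. Comparing them with the parentals, only the al allele has switched, so al is the middle locus and the order is e – al – g.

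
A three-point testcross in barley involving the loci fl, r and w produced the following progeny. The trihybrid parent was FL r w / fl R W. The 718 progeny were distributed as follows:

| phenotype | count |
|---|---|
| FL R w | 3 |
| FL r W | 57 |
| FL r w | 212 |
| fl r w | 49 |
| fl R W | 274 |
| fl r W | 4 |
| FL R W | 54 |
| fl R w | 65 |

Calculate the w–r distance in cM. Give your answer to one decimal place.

The two rarest classes, FL R w and fl r W, are the double crossovers. Comparing them with the parentals, only the r allele has switched, so r is the middle locus and the order is fl – r – w.
Crossovers in the r–w interval produce the single-crossover classes FL r W and fl R w (57 + 65 = 122) plus the double crossovers (7).
RF(r–w) = (122 + 7) / 718 = 129/718 = 0.1797 → 18.0 cM.

18.0 cM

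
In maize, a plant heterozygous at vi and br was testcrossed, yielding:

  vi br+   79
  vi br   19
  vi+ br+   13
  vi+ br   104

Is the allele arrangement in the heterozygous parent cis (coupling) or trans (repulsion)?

The two most frequent classes are vi+ br (104) and vi br+ (79); these are the parental (non-recombinant) types.
So the F1 carried vi+ br on one chromosome and vi br+ on the other — the recessive alleles are on opposite chromosomes (trans / repulsion).

trans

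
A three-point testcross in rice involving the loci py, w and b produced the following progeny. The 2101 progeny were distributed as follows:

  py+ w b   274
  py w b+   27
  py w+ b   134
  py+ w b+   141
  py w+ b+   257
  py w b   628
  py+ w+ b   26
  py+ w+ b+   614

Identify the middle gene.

The two most frequent reciprocal classes, py w b and py+ w+ b+, are the parental types, so the F1 was py w b / py+ w+ b+.
The two rarest classes, py w b+ and py+ w+ b, are the double crossovers. Comparing them with the parentals, only the b allele has switched, so b is the middle locus and the order is py – b – w.

b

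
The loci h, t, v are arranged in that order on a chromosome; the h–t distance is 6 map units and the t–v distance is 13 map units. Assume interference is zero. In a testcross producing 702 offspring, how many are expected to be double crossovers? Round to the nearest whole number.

5

Map distances give recombination frequencies of 0.060 and 0.130 for the two intervals.
With no interference, expected double-crossover frequency = 0.060 × 0.130 = 0.00780.
Expected number = 0.00780 × 702 = 5.48 ≈ 5.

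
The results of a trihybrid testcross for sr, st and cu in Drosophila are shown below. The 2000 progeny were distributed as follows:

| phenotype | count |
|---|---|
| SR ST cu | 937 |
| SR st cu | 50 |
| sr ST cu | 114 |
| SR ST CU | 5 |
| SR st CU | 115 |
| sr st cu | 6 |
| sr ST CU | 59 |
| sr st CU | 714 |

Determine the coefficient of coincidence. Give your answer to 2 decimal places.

0.76

The two most frequent reciprocal classes, SR ST cu and sr st CU, are the parental types, so the F1 was SR ST cu / sr st CU.
The two rarest classes, SR ST CU and sr st cu, are the double crossovers. Comparing them with the parentals, only the cu allele has switched, so cu is the middle locus and the order is sr – cu – st.
sr–cu: (229 + 11)/2000 = 0.1200; cu–st: (109 + 11)/2000 = 0.0600.
Expected DCO frequency = 0.1200 × 0.0600 ≈ 0.00720; observed = 11/2000 ≈ 0.00550.
Coefficient of coincidence = 0.00550/0.00720 ≈ 0.76.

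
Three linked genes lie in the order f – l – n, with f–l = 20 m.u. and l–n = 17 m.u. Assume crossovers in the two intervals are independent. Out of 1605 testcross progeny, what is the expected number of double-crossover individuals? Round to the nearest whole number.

55

Map distances give recombination frequencies of 0.200 and 0.170 for the two intervals.
With no interference, expected double-crossover frequency = 0.200 × 0.170 = 0.03400.
Expected number = 0.03400 × 1605 = 54.57 ≈ 55.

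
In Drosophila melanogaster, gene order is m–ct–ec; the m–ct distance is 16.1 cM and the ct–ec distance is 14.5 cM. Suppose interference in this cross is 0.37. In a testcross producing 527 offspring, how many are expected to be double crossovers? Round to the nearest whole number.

Map distances give recombination frequencies of 0.161 and 0.145 for the two intervals.
With interference 0.37 (so coincidence = 0.63), expected double-crossover frequency = 0.161 × 0.145 × 0.63 = 0.01471.
Expected number = 0.01471 × 527 = 7.75 ≈ 8.

8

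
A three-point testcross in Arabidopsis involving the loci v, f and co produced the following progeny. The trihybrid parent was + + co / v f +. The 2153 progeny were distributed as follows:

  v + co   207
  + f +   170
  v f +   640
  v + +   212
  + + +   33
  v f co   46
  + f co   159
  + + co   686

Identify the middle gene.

The two rarest classes, + + + and v f co, are the double crossovers. Comparing them with the parentals, only the co allele has switched, so co is the middle locus and the order is f – co – v.

co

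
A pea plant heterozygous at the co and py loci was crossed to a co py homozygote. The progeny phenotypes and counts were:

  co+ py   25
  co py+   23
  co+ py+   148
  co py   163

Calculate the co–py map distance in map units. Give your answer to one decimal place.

The two most frequent classes, co+ py+ (148) and co py (163), are the parental types, so the F1 was co+ py+ / co py.
The recombinant classes are co+ py and co py+: 25 + 23 = 48.
Recombination frequency = 48/359 = 0.1337 ≈ 13.4%, i.e. 13.4 map units.

13.4 map units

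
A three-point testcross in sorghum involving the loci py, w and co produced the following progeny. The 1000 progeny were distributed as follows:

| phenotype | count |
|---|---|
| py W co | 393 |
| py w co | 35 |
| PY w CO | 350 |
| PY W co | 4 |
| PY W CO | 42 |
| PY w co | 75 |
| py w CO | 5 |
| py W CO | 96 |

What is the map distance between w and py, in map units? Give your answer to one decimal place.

The two most frequent reciprocal classes, py W co and PY w CO, are the parental types, so the F1 was py W co / PY w CO.
The two rarest classes, PY W co and py w CO, are the double crossovers. Comparing them with the parentals, only the py allele has switched, so py is the middle locus and the order is w – py – co.
Crossovers in the w–py interval produce the single-crossover classes py w co and PY W CO (35 + 42 = 77) plus the double crossovers (9).
RF(w–py) = (77 + 9) / 1000 = 86/1000 = 0.0860 → 8.6 map units.

8.6 map units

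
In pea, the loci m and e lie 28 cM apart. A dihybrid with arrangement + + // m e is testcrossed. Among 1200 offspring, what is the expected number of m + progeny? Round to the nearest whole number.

168

A map distance of 28 cM corresponds to a recombination frequency of 0.280.
The F1 is + + / m e, so m + is a recombinant gamete class with expected frequency r/2 = 0.280/2 = 0.1400.
Expected number = 0.1400 × 1200 = 168.00 ≈ 168.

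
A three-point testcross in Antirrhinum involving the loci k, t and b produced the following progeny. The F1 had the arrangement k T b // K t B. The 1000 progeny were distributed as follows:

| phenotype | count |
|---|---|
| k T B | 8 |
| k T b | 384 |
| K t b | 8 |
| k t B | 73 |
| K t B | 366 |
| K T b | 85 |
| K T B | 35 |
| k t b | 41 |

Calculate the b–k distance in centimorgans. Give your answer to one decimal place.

17.4 centimorgans

The two rarest classes, k T B and K t b, are the double crossovers. Comparing them with the parentals, only the b allele has switched, so b is the middle locus and the order is t – b – k.
Crossovers in the b–k interval produce the single-crossover classes K T b and k t B (85 + 73 = 158) plus the double crossovers (16).
RF(b–k) = (158 + 16) / 1000 = 174/1000 = 0.1740 → 17.4 centimorgans.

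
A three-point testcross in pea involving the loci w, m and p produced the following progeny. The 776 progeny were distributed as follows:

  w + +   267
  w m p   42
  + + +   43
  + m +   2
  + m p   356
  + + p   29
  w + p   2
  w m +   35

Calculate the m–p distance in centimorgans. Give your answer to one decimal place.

8.8 centimorgans

The two most frequent reciprocal classes, + m p and w + +, are the parental types, so the F1 was + m p / w + +.
The two rarest classes, + m + and w + p, are the double crossovers. Comparing them with the parentals, only the p allele has switched, so p is the middle locus and the order is m – p – w.
Crossovers in the m–p interval produce the single-crossover classes + + p and w m + (29 + 35 = 64) plus the double crossovers (4).
RF(m–p) = (64 + 4) / 776 = 68/776 = 0.0876 → 8.8 centimorgans.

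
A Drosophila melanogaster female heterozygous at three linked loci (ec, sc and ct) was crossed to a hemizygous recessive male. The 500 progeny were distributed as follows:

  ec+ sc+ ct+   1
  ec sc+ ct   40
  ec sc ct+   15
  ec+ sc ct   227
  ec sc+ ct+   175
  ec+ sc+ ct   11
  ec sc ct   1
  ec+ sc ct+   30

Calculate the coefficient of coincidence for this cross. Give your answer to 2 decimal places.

0.50

The two most frequent reciprocal classes, ec sc+ ct+ and ec+ sc ct, are the parental types, so the F1 was ec sc+ ct+ / ec+ sc ct.
The two rarest classes, ec+ sc+ ct+ and ec sc ct, are the double crossovers. Comparing them with the parentals, only the ec allele has switched, so ec is the middle locus and the order is ct – ec – sc.
ct–ec: (70 + 2)/500 = 0.1440; ec–sc: (26 + 2)/500 = 0.0560.
Expected DCO frequency = 0.1440 × 0.0560 ≈ 0.00806; observed = 2/500 ≈ 0.00400.
Coefficient of coincidence = 0.00400/0.00806 ≈ 0.50.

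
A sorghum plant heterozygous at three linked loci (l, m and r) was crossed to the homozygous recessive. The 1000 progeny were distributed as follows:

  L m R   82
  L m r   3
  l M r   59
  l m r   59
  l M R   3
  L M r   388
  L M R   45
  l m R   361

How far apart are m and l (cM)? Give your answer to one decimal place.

14.7 cM

The two most frequent reciprocal classes, l m R and L M r, are the parental types, so the F1 was l m R / L M r.
The two rarest classes, l M R and L m r, are the double crossovers. Comparing them with the parentals, only the m allele has switched, so m is the middle locus and the order is r – m – l.
Crossovers in the m–l interval produce the single-crossover classes L m R and l M r (82 + 59 = 141) plus the double crossovers (6).
RF(m–l) = (141 + 6) / 1000 = 147/1000 = 0.1470 → 14.7 cM.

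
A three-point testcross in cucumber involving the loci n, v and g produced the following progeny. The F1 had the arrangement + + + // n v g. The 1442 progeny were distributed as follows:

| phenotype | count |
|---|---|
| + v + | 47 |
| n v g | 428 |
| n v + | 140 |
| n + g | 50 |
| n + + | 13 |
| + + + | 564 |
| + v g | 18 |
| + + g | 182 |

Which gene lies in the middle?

The two rarest classes, n + + and + v g, are the double crossovers. Comparing them with the parentals, only the n allele has switched, so n is the middle locus and the order is v – n – g.

n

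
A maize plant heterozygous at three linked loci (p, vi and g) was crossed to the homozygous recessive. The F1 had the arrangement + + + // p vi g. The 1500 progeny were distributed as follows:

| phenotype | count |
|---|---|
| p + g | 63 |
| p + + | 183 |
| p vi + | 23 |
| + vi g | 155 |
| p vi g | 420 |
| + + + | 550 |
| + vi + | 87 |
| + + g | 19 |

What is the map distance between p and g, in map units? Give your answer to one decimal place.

25.3 map units

The two rarest classes, + + g and p vi +, are the double crossovers. Comparing them with the parentals, only the g allele has switched, so g is the middle locus and the order is p – g – vi.
Crossovers in the p–g interval produce the single-crossover classes p + + and + vi g (183 + 155 = 338) plus the double crossovers (42).
RF(p–g) = (338 + 42) / 1500 = 380/1500 = 0.2533 → 25.3 map units.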